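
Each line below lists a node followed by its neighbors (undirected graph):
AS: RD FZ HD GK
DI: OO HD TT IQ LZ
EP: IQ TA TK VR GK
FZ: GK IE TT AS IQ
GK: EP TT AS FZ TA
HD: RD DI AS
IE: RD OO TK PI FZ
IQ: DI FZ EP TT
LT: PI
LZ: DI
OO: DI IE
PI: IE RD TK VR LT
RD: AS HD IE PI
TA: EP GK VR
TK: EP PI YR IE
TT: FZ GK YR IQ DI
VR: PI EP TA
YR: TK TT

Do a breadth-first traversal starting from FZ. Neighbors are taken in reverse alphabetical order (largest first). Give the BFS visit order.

Visit FZ; enqueue TT, IQ, IE, GK, AS → queue [TT, IQ, IE, GK, AS]
Visit TT; enqueue YR, DI → queue [IQ, IE, GK, AS, YR, DI]
Visit IQ; enqueue EP → queue [IE, GK, AS, YR, DI, EP]
Visit IE; enqueue TK, RD, PI, OO → queue [GK, AS, YR, DI, EP, TK, RD, PI, OO]
Visit GK; enqueue TA → queue [AS, YR, DI, EP, TK, RD, PI, OO, TA]
Visit AS; enqueue HD → queue [YR, DI, EP, TK, RD, PI, OO, TA, HD]
Visit YR → queue [DI, EP, TK, RD, PI, OO, TA, HD]
Visit DI; enqueue LZ → queue [EP, TK, RD, PI, OO, TA, HD, LZ]
Visit EP; enqueue VR → queue [TK, RD, PI, OO, TA, HD, LZ, VR]
Visit TK → queue [RD, PI, OO, TA, HD, LZ, VR]
Visit RD → queue [PI, OO, TA, HD, LZ, VR]
Visit PI; enqueue LT → queue [OO, TA, HD, LZ, VR, LT]
Visit OO → queue [TA, HD, LZ, VR, LT]
Visit TA → queue [HD, LZ, VR, LT]
Visit HD → queue [LZ, VR, LT]
Visit LZ → queue [VR, LT]
Visit VR → queue [LT]
Visit LT → queue []

FZ, TT, IQ, IE, GK, AS, YR, DI, EP, TK, RD, PI, OO, TA, HD, LZ, VR, LT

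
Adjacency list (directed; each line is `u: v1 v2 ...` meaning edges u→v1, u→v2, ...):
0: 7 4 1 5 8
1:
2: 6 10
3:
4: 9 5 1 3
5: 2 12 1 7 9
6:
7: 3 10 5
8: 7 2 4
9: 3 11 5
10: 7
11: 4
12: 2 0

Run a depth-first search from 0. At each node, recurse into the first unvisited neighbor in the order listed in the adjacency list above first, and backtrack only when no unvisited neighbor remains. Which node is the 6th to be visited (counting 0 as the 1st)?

2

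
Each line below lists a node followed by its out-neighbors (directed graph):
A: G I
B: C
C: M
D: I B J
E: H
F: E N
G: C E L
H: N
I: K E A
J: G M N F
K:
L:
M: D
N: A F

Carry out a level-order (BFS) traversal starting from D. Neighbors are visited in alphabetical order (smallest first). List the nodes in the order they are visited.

Visit D; enqueue B, I, J → queue [B, I, J]
Visit B; enqueue C → queue [I, J, C]
Visit I; enqueue A, E, K → queue [J, C, A, E, K]
Visit J; enqueue F, G, M, N → queue [C, A, E, K, F, G, M, N]
Visit C → queue [A, E, K, F, G, M, N]
Visit A → queue [E, K, F, G, M, N]
Visit E; enqueue H → queue [K, F, G, M, N, H]
Visit K → queue [F, G, M, N, H]
Visit F → queue [G, M, N, H]
Visit G; enqueue L → queue [M, N, H, L]
Visit M → queue [N, H, L]
Visit N → queue [H, L]
Visit H → queue [L]
Visit L → queue []

D -> B -> I -> J -> C -> A -> E -> K -> F -> G -> M -> N -> H -> L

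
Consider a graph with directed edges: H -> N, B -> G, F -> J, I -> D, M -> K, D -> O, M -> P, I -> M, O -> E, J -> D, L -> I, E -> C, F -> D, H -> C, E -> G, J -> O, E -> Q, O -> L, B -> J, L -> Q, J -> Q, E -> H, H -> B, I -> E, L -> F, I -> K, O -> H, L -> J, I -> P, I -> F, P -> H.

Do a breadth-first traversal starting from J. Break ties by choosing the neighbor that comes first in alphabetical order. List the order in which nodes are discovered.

J, D, O, Q, E, H, L, C, G, B, N, F, I, K, M, P

Visit J; enqueue D, O, Q → queue [D, O, Q]
Visit D → queue [O, Q]
Visit O; enqueue E, H, L → queue [Q, E, H, L]
Visit Q → queue [E, H, L]
Visit E; enqueue C, G → queue [H, L, C, G]
Visit H; enqueue B, N → queue [L, C, G, B, N]
Visit L; enqueue F, I → queue [C, G, B, N, F, I]
Visit C → queue [G, B, N, F, I]
Visit G → queue [B, N, F, I]
Visit B → queue [N, F, I]
Visit N → queue [F, I]
Visit F → queue [I]
Visit I; enqueue K, M, P → queue [K, M, P]
Visit K → queue [M, P]
Visit M → queue [P]
Visit P → queue []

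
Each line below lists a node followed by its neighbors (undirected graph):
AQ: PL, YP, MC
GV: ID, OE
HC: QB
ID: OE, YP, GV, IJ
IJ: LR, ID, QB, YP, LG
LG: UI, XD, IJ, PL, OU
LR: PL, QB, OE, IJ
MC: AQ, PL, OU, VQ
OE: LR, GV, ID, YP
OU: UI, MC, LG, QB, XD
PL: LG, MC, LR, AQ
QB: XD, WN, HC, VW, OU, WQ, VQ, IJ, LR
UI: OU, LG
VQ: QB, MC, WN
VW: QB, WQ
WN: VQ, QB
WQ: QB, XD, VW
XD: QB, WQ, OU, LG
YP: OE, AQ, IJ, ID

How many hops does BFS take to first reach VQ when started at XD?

Level 0: XD
Level 1: LG, OU, QB, WQ
Level 2: HC, IJ, LR, MC, PL, UI, VQ, VW, WN
Level 3: AQ, ID, OE, YP
Level 4: GV
VQ first appears at level 2.

2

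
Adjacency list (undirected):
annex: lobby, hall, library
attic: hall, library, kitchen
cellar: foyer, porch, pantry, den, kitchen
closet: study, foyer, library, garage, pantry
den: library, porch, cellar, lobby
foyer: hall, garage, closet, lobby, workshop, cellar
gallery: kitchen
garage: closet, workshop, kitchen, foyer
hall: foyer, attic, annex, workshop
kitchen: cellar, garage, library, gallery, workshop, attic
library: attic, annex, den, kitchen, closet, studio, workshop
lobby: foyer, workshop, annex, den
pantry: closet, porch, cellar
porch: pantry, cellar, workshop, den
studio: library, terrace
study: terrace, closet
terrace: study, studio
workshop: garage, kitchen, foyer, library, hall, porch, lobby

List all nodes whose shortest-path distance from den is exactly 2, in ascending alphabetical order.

annex, attic, closet, foyer, kitchen, pantry, studio, workshop

Level 0: den
Level 1: cellar, library, lobby, porch
Level 2: annex, attic, closet, foyer, kitchen, pantry, studio, workshop
Level 3: gallery, garage, hall, study, terrace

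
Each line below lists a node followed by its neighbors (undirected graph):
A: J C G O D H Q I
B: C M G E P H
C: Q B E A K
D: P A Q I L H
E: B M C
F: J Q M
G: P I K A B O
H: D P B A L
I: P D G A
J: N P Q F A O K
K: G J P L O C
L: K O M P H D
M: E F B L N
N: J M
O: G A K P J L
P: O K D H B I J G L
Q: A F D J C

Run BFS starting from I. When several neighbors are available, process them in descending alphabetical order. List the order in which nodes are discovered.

I, P, G, D, A, O, L, K, J, H, B, Q, C, M, N, F, E

Visit I; enqueue P, G, D, A → queue [P, G, D, A]
Visit P; enqueue O, L, K, J, H, B → queue [G, D, A, O, L, K, J, H, B]
Visit G → queue [D, A, O, L, K, J, H, B]
Visit D; enqueue Q → queue [A, O, L, K, J, H, B, Q]
Visit A; enqueue C → queue [O, L, K, J, H, B, Q, C]
Visit O → queue [L, K, J, H, B, Q, C]
Visit L; enqueue M → queue [K, J, H, B, Q, C, M]
Visit K → queue [J, H, B, Q, C, M]
Visit J; enqueue N, F → queue [H, B, Q, C, M, N, F]
Visit H → queue [B, Q, C, M, N, F]
Visit B; enqueue E → queue [Q, C, M, N, F, E]
Visit Q → queue [C, M, N, F, E]
Visit C → queue [M, N, F, E]
Visit M → queue [N, F, E]
Visit N → queue [F, E]
Visit F → queue [E]
Visit E → queue []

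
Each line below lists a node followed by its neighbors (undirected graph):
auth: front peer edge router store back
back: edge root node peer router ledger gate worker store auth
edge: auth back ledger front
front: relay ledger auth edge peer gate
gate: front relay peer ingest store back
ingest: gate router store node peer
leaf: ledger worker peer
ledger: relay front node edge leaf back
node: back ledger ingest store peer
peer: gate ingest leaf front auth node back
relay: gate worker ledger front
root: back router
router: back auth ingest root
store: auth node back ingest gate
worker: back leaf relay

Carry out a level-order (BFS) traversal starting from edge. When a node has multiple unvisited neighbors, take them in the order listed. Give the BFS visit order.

edge → auth → back → ledger → front → peer → router → store → root → node → gate → worker → relay → leaf → ingest

Visit edge; enqueue auth, back, ledger, front → queue [auth, back, ledger, front]
Visit auth; enqueue peer, router, store → queue [back, ledger, front, peer, router, store]
Visit back; enqueue root, node, gate, worker → queue [ledger, front, peer, router, store, root, node, gate, worker]
Visit ledger; enqueue relay, leaf → queue [front, peer, router, store, root, node, gate, worker, relay, leaf]
Visit front → queue [peer, router, store, root, node, gate, worker, relay, leaf]
Visit peer; enqueue ingest → queue [router, store, root, node, gate, worker, relay, leaf, ingest]
Visit router → queue [store, root, node, gate, worker, relay, leaf, ingest]
Visit store → queue [root, node, gate, worker, relay, leaf, ingest]
Visit root → queue [node, gate, worker, relay, leaf, ingest]
Visit node → queue [gate, worker, relay, leaf, ingest]
Visit gate → queue [worker, relay, leaf, ingest]
Visit worker → queue [relay, leaf, ingest]
Visit relay → queue [leaf, ingest]
Visit leaf → queue [ingest]
Visit ingest → queue []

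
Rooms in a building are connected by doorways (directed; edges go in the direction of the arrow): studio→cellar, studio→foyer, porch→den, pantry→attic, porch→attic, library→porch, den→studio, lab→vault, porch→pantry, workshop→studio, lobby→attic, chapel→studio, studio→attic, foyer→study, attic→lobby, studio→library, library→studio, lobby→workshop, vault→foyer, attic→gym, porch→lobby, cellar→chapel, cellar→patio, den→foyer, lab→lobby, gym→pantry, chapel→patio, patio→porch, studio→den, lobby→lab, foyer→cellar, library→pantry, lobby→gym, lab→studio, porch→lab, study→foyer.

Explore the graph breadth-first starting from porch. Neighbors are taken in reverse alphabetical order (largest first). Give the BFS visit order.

Visit porch; enqueue pantry, lobby, lab, den, attic → queue [pantry, lobby, lab, den, attic]
Visit pantry → queue [lobby, lab, den, attic]
Visit lobby; enqueue workshop, gym → queue [lab, den, attic, workshop, gym]
Visit lab; enqueue vault, studio → queue [den, attic, workshop, gym, vault, studio]
Visit den; enqueue foyer → queue [attic, workshop, gym, vault, studio, foyer]
Visit attic → queue [workshop, gym, vault, studio, foyer]
Visit workshop → queue [gym, vault, studio, foyer]
Visit gym → queue [vault, studio, foyer]
Visit vault → queue [studio, foyer]
Visit studio; enqueue library, cellar → queue [foyer, library, cellar]
Visit foyer; enqueue study → queue [library, cellar, study]
Visit library → queue [cellar, study]
Visit cellar; enqueue patio, chapel → queue [study, patio, chapel]
Visit study → queue [patio, chapel]
Visit patio → queue [chapel]
Visit chapel → queue []

porch, pantry, lobby, lab, den, attic, workshop, gym, vault, studio, foyer, library, cellar, study, patio, chapel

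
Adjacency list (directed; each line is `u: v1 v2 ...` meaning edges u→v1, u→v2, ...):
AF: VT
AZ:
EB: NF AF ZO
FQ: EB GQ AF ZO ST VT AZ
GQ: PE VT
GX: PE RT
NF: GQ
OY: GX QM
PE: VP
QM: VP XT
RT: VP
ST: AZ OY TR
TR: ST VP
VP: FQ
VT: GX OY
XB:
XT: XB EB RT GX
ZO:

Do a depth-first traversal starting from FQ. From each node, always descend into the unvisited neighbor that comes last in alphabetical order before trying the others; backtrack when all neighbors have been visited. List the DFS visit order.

Visit FQ
FQ → ZO
FQ → VT
VT → OY
OY → QM
QM → XT
XT → XB
XT → RT
RT → VP
XT → GX
GX → PE
XT → EB
EB → NF
NF → GQ
EB → AF
FQ → ST
ST → TR
ST → AZ

FQ ZO VT OY QM XT XB RT VP GX PE EB NF GQ AF ST TR AZ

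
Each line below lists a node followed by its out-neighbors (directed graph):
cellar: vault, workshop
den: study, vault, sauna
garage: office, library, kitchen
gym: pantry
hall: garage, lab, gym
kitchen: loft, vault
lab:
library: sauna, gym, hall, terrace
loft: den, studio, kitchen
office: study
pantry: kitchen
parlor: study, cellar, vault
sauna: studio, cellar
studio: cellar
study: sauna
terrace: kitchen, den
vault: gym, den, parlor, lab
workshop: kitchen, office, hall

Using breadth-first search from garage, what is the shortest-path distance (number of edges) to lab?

3

Level 0: garage
Level 1: kitchen, library, office
Level 2: gym, hall, loft, sauna, study, terrace, vault
Level 3: cellar, den, lab, pantry, parlor, studio
Level 4: workshop
lab first appears at level 3.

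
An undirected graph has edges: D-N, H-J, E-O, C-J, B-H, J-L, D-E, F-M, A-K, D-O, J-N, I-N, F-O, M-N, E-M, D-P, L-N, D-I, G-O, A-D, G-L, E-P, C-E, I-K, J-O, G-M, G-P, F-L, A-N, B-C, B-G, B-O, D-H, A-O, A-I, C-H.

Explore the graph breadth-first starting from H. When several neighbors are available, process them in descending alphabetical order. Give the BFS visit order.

H J D C B O N L P I E A G F M K

Visit H; enqueue J, D, C, B → queue [J, D, C, B]
Visit J; enqueue O, N, L → queue [D, C, B, O, N, L]
Visit D; enqueue P, I, E, A → queue [C, B, O, N, L, P, I, E, A]
Visit C → queue [B, O, N, L, P, I, E, A]
Visit B; enqueue G → queue [O, N, L, P, I, E, A, G]
Visit O; enqueue F → queue [N, L, P, I, E, A, G, F]
Visit N; enqueue M → queue [L, P, I, E, A, G, F, M]
Visit L → queue [P, I, E, A, G, F, M]
Visit P → queue [I, E, A, G, F, M]
Visit I; enqueue K → queue [E, A, G, F, M, K]
Visit E → queue [A, G, F, M, K]
Visit A → queue [G, F, M, K]
Visit G → queue [F, M, K]
Visit F → queue [M, K]
Visit M → queue [K]
Visit K → queue []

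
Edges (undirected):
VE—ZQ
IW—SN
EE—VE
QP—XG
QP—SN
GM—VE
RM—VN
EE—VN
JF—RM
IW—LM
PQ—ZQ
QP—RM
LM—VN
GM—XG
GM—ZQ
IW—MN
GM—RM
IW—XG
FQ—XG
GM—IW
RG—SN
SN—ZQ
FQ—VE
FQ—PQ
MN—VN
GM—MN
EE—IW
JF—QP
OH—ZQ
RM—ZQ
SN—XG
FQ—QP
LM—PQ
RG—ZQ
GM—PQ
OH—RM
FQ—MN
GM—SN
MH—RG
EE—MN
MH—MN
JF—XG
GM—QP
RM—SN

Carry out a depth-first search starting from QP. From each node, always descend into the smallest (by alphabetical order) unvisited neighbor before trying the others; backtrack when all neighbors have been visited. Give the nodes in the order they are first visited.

Visit QP
QP → FQ
FQ → MN
MN → EE
EE → IW
IW → GM
GM → PQ
PQ → LM
LM → VN
VN → RM
RM → JF
JF → XG
XG → SN
SN → RG
RG → MH
RG → ZQ
ZQ → OH
ZQ → VE

QP -> FQ -> MN -> EE -> IW -> GM -> PQ -> LM -> VN -> RM -> JF -> XG -> SN -> RG -> MH -> ZQ -> OH -> VE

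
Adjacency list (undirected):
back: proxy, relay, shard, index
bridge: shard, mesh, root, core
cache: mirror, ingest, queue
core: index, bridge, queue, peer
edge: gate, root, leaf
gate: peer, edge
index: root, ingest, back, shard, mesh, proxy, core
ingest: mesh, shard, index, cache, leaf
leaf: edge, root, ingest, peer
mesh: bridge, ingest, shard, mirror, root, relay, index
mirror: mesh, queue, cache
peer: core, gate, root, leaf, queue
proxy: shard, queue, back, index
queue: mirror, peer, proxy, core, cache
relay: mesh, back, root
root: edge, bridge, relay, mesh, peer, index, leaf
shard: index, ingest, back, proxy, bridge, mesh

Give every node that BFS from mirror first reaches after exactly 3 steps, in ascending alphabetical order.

back, edge, gate, leaf

Level 0: mirror
Level 1: cache, mesh, queue
Level 2: bridge, core, index, ingest, peer, proxy, relay, root, shard
Level 3: back, edge, gate, leaf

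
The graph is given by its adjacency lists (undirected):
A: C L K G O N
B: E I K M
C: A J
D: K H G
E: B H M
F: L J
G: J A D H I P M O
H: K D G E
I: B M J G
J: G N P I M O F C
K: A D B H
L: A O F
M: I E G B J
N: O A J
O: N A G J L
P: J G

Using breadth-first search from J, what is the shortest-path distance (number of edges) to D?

2

Level 0: J
Level 1: C, F, G, I, M, N, O, P
Level 2: A, B, D, E, H, L
Level 3: K
D first appears at level 2.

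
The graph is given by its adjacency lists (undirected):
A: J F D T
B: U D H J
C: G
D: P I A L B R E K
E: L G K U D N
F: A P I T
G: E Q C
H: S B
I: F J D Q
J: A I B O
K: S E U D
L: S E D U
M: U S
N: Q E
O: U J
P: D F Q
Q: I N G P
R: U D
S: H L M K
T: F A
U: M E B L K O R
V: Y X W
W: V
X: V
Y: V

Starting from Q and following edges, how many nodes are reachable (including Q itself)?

21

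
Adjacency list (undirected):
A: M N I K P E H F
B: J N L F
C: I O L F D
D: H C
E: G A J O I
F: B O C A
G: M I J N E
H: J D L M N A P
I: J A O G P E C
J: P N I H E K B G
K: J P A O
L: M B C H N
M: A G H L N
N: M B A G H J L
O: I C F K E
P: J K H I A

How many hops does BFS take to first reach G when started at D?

Level 0: D
Level 1: C, H
Level 2: A, F, I, J, L, M, N, O, P
Level 3: B, E, G, K
G first appears at level 3.

3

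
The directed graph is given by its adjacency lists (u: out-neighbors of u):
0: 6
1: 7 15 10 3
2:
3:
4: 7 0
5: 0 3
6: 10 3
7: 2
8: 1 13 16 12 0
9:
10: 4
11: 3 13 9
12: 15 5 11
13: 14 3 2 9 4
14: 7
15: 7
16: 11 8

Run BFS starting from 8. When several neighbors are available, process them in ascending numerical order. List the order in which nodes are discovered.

Visit 8; enqueue 0, 1, 12, 13, 16 → queue [0, 1, 12, 13, 16]
Visit 0; enqueue 6 → queue [1, 12, 13, 16, 6]
Visit 1; enqueue 3, 7, 10, 15 → queue [12, 13, 16, 6, 3, 7, 10, 15]
Visit 12; enqueue 5, 11 → queue [13, 16, 6, 3, 7, 10, 15, 5, 11]
Visit 13; enqueue 2, 4, 9, 14 → queue [16, 6, 3, 7, 10, 15, 5, 11, 2, 4, 9, 14]
Visit 16 → queue [6, 3, 7, 10, 15, 5, 11, 2, 4, 9, 14]
Visit 6 → queue [3, 7, 10, 15, 5, 11, 2, 4, 9, 14]
Visit 3 → queue [7, 10, 15, 5, 11, 2, 4, 9, 14]
Visit 7 → queue [10, 15, 5, 11, 2, 4, 9, 14]
Visit 10 → queue [15, 5, 11, 2, 4, 9, 14]
Visit 15 → queue [5, 11, 2, 4, 9, 14]
Visit 5 → queue [11, 2, 4, 9, 14]
Visit 11 → queue [2, 4, 9, 14]
Visit 2 → queue [4, 9, 14]
Visit 4 → queue [9, 14]
Visit 9 → queue [14]
Visit 14 → queue []

8 -> 0 -> 1 -> 12 -> 13 -> 16 -> 6 -> 3 -> 7 -> 10 -> 15 -> 5 -> 11 -> 2 -> 4 -> 9 -> 14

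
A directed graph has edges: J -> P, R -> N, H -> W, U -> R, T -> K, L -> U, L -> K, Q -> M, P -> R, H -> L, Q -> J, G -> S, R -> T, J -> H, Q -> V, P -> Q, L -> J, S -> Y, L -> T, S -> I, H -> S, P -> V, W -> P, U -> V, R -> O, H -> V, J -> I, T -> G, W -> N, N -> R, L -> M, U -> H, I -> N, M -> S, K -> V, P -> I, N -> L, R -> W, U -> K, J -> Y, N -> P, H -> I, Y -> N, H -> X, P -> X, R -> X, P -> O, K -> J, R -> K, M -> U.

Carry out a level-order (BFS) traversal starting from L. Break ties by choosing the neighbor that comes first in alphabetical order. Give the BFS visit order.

L → J → K → M → T → U → H → I → P → Y → V → S → G → R → W → X → N → O → Q

Visit L; enqueue J, K, M, T, U → queue [J, K, M, T, U]
Visit J; enqueue H, I, P, Y → queue [K, M, T, U, H, I, P, Y]
Visit K; enqueue V → queue [M, T, U, H, I, P, Y, V]
Visit M; enqueue S → queue [T, U, H, I, P, Y, V, S]
Visit T; enqueue G → queue [U, H, I, P, Y, V, S, G]
Visit U; enqueue R → queue [H, I, P, Y, V, S, G, R]
Visit H; enqueue W, X → queue [I, P, Y, V, S, G, R, W, X]
Visit I; enqueue N → queue [P, Y, V, S, G, R, W, X, N]
Visit P; enqueue O, Q → queue [Y, V, S, G, R, W, X, N, O, Q]
Visit Y → queue [V, S, G, R, W, X, N, O, Q]
Visit V → queue [S, G, R, W, X, N, O, Q]
Visit S → queue [G, R, W, X, N, O, Q]
Visit G → queue [R, W, X, N, O, Q]
Visit R → queue [W, X, N, O, Q]
Visit W → queue [X, N, O, Q]
Visit X → queue [N, O, Q]
Visit N → queue [O, Q]
Visit O → queue [Q]
Visit Q → queue []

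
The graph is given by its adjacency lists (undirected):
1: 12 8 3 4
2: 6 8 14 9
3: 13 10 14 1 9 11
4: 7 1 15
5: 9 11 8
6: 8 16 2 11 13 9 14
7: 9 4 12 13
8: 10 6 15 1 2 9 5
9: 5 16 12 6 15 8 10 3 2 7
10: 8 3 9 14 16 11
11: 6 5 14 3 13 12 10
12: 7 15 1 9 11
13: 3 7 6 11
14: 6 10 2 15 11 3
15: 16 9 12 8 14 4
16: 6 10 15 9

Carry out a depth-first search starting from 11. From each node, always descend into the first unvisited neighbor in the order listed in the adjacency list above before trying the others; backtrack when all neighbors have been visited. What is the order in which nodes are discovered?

Visit 11
11 → 6
6 → 8
8 → 10
10 → 3
3 → 13
13 → 7
7 → 9
9 → 5
9 → 16
16 → 15
15 → 12
12 → 1
1 → 4
15 → 14
14 → 2

11 → 6 → 8 → 10 → 3 → 13 → 7 → 9 → 5 → 16 → 15 → 12 → 1 → 4 → 14 → 2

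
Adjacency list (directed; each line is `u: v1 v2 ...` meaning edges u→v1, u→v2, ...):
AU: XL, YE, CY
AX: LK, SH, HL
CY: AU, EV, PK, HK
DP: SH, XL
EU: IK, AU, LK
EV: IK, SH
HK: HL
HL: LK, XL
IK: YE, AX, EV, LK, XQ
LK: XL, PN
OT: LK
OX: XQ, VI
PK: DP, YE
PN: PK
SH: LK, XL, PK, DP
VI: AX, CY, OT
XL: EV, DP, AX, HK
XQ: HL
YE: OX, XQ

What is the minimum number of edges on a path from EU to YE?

2

Level 0: EU
Level 1: AU, IK, LK
Level 2: AX, CY, EV, PN, XL, XQ, YE
Level 3: DP, HK, HL, OX, PK, SH
Level 4: VI
Level 5: OT
YE first appears at level 2.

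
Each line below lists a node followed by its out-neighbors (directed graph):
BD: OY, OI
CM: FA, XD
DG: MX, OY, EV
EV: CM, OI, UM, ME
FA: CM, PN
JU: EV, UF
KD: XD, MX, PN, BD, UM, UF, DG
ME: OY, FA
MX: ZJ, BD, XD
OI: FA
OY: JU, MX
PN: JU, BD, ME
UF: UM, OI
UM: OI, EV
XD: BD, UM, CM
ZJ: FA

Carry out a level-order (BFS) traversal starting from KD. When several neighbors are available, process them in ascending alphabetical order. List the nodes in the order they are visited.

Visit KD; enqueue BD, DG, MX, PN, UF, UM, XD → queue [BD, DG, MX, PN, UF, UM, XD]
Visit BD; enqueue OI, OY → queue [DG, MX, PN, UF, UM, XD, OI, OY]
Visit DG; enqueue EV → queue [MX, PN, UF, UM, XD, OI, OY, EV]
Visit MX; enqueue ZJ → queue [PN, UF, UM, XD, OI, OY, EV, ZJ]
Visit PN; enqueue JU, ME → queue [UF, UM, XD, OI, OY, EV, ZJ, JU, ME]
Visit UF → queue [UM, XD, OI, OY, EV, ZJ, JU, ME]
Visit UM → queue [XD, OI, OY, EV, ZJ, JU, ME]
Visit XD; enqueue CM → queue [OI, OY, EV, ZJ, JU, ME, CM]
Visit OI; enqueue FA → queue [OY, EV, ZJ, JU, ME, CM, FA]
Visit OY → queue [EV, ZJ, JU, ME, CM, FA]
Visit EV → queue [ZJ, JU, ME, CM, FA]
Visit ZJ → queue [JU, ME, CM, FA]
Visit JU → queue [ME, CM, FA]
Visit ME → queue [CM, FA]
Visit CM → queue [FA]
Visit FA → queue []

KD -> BD -> DG -> MX -> PN -> UF -> UM -> XD -> OI -> OY -> EV -> ZJ -> JU -> ME -> CM -> FA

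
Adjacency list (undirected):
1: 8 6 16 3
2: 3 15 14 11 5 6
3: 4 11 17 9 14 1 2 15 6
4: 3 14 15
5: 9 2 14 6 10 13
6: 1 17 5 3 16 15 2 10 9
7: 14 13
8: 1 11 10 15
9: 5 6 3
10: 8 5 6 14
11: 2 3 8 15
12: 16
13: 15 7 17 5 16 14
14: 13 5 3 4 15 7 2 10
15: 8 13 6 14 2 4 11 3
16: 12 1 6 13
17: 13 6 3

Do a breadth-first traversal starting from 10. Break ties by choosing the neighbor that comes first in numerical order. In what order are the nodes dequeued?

Visit 10; enqueue 5, 6, 8, 14 → queue [5, 6, 8, 14]
Visit 5; enqueue 2, 9, 13 → queue [6, 8, 14, 2, 9, 13]
Visit 6; enqueue 1, 3, 15, 16, 17 → queue [8, 14, 2, 9, 13, 1, 3, 15, 16, 17]
Visit 8; enqueue 11 → queue [14, 2, 9, 13, 1, 3, 15, 16, 17, 11]
Visit 14; enqueue 4, 7 → queue [2, 9, 13, 1, 3, 15, 16, 17, 11, 4, 7]
Visit 2 → queue [9, 13, 1, 3, 15, 16, 17, 11, 4, 7]
Visit 9 → queue [13, 1, 3, 15, 16, 17, 11, 4, 7]
Visit 13 → queue [1, 3, 15, 16, 17, 11, 4, 7]
Visit 1 → queue [3, 15, 16, 17, 11, 4, 7]
Visit 3 → queue [15, 16, 17, 11, 4, 7]
Visit 15 → queue [16, 17, 11, 4, 7]
Visit 16; enqueue 12 → queue [17, 11, 4, 7, 12]
Visit 17 → queue [11, 4, 7, 12]
Visit 11 → queue [4, 7, 12]
Visit 4 → queue [7, 12]
Visit 7 → queue [12]
Visit 12 → queue []

10, 5, 6, 8, 14, 2, 9, 13, 1, 3, 15, 16, 17, 11, 4, 7, 12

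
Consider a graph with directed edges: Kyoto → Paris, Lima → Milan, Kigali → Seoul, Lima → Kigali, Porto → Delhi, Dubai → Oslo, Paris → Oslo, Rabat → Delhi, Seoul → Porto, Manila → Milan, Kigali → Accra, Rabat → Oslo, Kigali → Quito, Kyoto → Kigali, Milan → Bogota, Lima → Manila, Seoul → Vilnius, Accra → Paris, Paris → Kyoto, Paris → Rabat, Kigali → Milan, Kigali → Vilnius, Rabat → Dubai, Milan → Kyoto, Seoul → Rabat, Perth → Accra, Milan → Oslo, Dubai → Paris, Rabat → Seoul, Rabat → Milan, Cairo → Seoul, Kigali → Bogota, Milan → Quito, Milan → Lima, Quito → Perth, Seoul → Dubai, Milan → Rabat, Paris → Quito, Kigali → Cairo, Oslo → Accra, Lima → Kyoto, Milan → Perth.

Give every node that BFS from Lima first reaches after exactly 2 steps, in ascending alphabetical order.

Accra, Bogota, Cairo, Oslo, Paris, Perth, Quito, Rabat, Seoul, Vilnius

Level 0: Lima
Level 1: Kigali, Kyoto, Manila, Milan
Level 2: Accra, Bogota, Cairo, Oslo, Paris, Perth, Quito, Rabat, Seoul, Vilnius
Level 3: Delhi, Dubai, Porto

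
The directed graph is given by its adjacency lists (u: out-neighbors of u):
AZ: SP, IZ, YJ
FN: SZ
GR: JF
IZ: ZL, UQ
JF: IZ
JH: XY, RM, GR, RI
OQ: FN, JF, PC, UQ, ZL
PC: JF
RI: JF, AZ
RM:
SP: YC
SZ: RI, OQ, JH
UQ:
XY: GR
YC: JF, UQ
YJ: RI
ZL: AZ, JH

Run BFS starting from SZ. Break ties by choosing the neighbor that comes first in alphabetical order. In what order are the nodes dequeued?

SZ -> JH -> OQ -> RI -> GR -> RM -> XY -> FN -> JF -> PC -> UQ -> ZL -> AZ -> IZ -> SP -> YJ -> YC

Visit SZ; enqueue JH, OQ, RI → queue [JH, OQ, RI]
Visit JH; enqueue GR, RM, XY → queue [OQ, RI, GR, RM, XY]
Visit OQ; enqueue FN, JF, PC, UQ, ZL → queue [RI, GR, RM, XY, FN, JF, PC, UQ, ZL]
Visit RI; enqueue AZ → queue [GR, RM, XY, FN, JF, PC, UQ, ZL, AZ]
Visit GR → queue [RM, XY, FN, JF, PC, UQ, ZL, AZ]
Visit RM → queue [XY, FN, JF, PC, UQ, ZL, AZ]
Visit XY → queue [FN, JF, PC, UQ, ZL, AZ]
Visit FN → queue [JF, PC, UQ, ZL, AZ]
Visit JF; enqueue IZ → queue [PC, UQ, ZL, AZ, IZ]
Visit PC → queue [UQ, ZL, AZ, IZ]
Visit UQ → queue [ZL, AZ, IZ]
Visit ZL → queue [AZ, IZ]
Visit AZ; enqueue SP, YJ → queue [IZ, SP, YJ]
Visit IZ → queue [SP, YJ]
Visit SP; enqueue YC → queue [YJ, YC]
Visit YJ → queue [YC]
Visit YC → queue []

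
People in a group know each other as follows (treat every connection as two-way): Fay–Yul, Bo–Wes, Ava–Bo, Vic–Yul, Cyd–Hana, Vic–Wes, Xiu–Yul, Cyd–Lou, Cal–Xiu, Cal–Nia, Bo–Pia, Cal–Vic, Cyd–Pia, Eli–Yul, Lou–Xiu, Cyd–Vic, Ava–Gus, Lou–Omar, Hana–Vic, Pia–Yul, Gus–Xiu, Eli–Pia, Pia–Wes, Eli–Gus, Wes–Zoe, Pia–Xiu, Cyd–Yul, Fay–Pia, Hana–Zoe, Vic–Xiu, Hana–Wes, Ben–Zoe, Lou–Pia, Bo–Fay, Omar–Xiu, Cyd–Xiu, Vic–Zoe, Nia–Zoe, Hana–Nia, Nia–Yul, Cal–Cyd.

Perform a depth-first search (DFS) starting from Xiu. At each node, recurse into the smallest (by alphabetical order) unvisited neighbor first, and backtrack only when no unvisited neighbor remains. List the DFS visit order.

Visit Xiu
Xiu → Cal
Cal → Cyd
Cyd → Hana
Hana → Nia
Nia → Yul
Yul → Eli
Eli → Gus
Gus → Ava
Ava → Bo
Bo → Fay
Fay → Pia
Pia → Lou
Lou → Omar
Pia → Wes
Wes → Vic
Vic → Zoe
Zoe → Ben

Xiu Cal Cyd Hana Nia Yul Eli Gus Ava Bo Fay Pia Lou Omar Wes Vic Zoe Ben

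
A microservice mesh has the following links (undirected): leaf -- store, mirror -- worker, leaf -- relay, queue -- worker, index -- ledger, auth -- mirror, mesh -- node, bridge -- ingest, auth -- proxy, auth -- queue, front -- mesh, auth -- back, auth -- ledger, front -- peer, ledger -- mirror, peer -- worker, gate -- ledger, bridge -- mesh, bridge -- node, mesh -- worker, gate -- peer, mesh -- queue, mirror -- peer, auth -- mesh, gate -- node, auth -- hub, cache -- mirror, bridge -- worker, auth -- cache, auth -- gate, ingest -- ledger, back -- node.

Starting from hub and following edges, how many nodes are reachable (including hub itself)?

17

BFS from hub visits: hub, auth, back, cache, gate, ledger, mesh, mirror, proxy, queue, node, peer, index, ingest, bridge, front, worker
Reachable nodes: 17 of 20 total.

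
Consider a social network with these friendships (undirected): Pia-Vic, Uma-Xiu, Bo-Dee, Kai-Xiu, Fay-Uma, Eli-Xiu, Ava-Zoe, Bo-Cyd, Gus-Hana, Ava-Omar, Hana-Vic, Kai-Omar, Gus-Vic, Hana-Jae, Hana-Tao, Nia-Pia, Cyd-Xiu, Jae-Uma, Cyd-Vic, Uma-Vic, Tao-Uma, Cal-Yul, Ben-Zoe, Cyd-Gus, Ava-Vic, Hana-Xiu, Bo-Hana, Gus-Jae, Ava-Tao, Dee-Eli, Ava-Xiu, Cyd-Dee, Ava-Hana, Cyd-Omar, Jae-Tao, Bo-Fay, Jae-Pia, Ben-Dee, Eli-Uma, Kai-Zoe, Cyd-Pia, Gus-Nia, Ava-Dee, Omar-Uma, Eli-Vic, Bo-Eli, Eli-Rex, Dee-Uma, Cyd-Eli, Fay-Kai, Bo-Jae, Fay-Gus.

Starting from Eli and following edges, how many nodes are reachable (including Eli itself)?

BFS from Eli visits: Eli, Bo, Cyd, Dee, Rex, Uma, Vic, Xiu, Fay, Hana, Jae, Gus, Omar, Pia, Ava, Ben, Tao, Kai, Nia, Zoe
Reachable nodes: 20 of 22 total.

20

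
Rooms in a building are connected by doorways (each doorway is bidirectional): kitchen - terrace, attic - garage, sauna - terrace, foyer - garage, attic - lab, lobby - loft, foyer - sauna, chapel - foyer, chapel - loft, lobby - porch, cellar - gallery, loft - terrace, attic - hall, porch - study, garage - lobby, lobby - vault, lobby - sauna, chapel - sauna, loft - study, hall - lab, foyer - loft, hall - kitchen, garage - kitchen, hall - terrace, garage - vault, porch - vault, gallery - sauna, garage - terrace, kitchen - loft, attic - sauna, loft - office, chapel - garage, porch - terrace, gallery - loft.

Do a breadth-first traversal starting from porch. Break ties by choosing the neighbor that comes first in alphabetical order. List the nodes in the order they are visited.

Visit porch; enqueue lobby, study, terrace, vault → queue [lobby, study, terrace, vault]
Visit lobby; enqueue garage, loft, sauna → queue [study, terrace, vault, garage, loft, sauna]
Visit study → queue [terrace, vault, garage, loft, sauna]
Visit terrace; enqueue hall, kitchen → queue [vault, garage, loft, sauna, hall, kitchen]
Visit vault → queue [garage, loft, sauna, hall, kitchen]
Visit garage; enqueue attic, chapel, foyer → queue [loft, sauna, hall, kitchen, attic, chapel, foyer]
Visit loft; enqueue gallery, office → queue [sauna, hall, kitchen, attic, chapel, foyer, gallery, office]
Visit sauna → queue [hall, kitchen, attic, chapel, foyer, gallery, office]
Visit hall; enqueue lab → queue [kitchen, attic, chapel, foyer, gallery, office, lab]
Visit kitchen → queue [attic, chapel, foyer, gallery, office, lab]
Visit attic → queue [chapel, foyer, gallery, office, lab]
Visit chapel → queue [foyer, gallery, office, lab]
Visit foyer → queue [gallery, office, lab]
Visit gallery; enqueue cellar → queue [office, lab, cellar]
Visit office → queue [lab, cellar]
Visit lab → queue [cellar]
Visit cellar → queue []

porch, lobby, study, terrace, vault, garage, loft, sauna, hall, kitchen, attic, chapel, foyer, gallery, office, lab, cellar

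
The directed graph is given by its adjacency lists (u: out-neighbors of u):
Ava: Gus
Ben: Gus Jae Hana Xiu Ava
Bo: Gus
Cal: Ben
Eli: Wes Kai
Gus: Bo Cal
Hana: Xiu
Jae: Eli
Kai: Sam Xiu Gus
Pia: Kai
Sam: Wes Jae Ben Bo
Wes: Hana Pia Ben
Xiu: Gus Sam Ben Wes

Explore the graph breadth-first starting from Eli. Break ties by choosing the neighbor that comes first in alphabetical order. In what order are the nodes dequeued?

Visit Eli; enqueue Kai, Wes → queue [Kai, Wes]
Visit Kai; enqueue Gus, Sam, Xiu → queue [Wes, Gus, Sam, Xiu]
Visit Wes; enqueue Ben, Hana, Pia → queue [Gus, Sam, Xiu, Ben, Hana, Pia]
Visit Gus; enqueue Bo, Cal → queue [Sam, Xiu, Ben, Hana, Pia, Bo, Cal]
Visit Sam; enqueue Jae → queue [Xiu, Ben, Hana, Pia, Bo, Cal, Jae]
Visit Xiu → queue [Ben, Hana, Pia, Bo, Cal, Jae]
Visit Ben; enqueue Ava → queue [Hana, Pia, Bo, Cal, Jae, Ava]
Visit Hana → queue [Pia, Bo, Cal, Jae, Ava]
Visit Pia → queue [Bo, Cal, Jae, Ava]
Visit Bo → queue [Cal, Jae, Ava]
Visit Cal → queue [Jae, Ava]
Visit Jae → queue [Ava]
Visit Ava → queue []

Eli, Kai, Wes, Gus, Sam, Xiu, Ben, Hana, Pia, Bo, Cal, Jae, Ava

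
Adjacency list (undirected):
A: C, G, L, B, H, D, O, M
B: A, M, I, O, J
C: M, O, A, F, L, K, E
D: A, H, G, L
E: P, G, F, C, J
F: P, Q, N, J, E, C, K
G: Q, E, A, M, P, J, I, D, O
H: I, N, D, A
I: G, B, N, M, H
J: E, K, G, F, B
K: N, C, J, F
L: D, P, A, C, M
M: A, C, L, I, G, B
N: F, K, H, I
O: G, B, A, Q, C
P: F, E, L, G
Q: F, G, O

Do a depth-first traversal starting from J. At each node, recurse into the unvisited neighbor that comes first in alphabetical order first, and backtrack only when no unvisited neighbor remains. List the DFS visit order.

Visit J
J → B
B → A
A → C
C → E
E → F
F → K
K → N
N → H
H → D
D → G
G → I
I → M
M → L
L → P
G → O
O → Q

J → B → A → C → E → F → K → N → H → D → G → I → M → L → P → O → Q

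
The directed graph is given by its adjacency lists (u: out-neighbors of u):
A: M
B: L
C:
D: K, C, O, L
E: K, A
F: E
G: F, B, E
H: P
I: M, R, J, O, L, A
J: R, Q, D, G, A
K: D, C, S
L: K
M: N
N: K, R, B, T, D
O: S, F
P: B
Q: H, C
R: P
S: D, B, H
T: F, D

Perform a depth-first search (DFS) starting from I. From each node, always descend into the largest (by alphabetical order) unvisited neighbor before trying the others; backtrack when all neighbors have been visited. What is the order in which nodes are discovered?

Visit I
I → R
R → P
P → B
B → L
L → K
K → S
S → H
S → D
D → O
O → F
F → E
E → A
A → M
M → N
N → T
D → C
I → J
J → Q
J → G

I -> R -> P -> B -> L -> K -> S -> H -> D -> O -> F -> E -> A -> M -> N -> T -> C -> J -> Q -> G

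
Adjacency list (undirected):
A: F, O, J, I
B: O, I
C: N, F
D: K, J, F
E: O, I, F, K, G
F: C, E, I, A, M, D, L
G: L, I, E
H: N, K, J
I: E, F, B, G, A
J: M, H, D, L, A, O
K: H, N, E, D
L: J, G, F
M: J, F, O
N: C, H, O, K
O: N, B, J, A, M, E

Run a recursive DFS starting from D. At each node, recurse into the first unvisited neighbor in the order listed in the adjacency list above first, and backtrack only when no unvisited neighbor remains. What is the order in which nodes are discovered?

D K H N C F E O B I G L J M A

Visit D
D → K
K → H
H → N
N → C
C → F
F → E
E → O
O → B
B → I
I → G
G → L
L → J
J → M
J → A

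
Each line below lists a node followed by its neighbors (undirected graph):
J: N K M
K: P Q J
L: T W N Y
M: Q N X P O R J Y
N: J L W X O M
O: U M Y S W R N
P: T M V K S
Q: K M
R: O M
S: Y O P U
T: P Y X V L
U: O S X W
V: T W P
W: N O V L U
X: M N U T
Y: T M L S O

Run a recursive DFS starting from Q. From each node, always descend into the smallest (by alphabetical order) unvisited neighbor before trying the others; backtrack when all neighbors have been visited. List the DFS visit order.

Q, K, J, M, N, L, T, P, S, O, R, U, W, V, X, Y

Visit Q
Q → K
K → J
J → M
M → N
N → L
L → T
T → P
P → S
S → O
O → R
O → U
U → W
W → V
U → X
O → Y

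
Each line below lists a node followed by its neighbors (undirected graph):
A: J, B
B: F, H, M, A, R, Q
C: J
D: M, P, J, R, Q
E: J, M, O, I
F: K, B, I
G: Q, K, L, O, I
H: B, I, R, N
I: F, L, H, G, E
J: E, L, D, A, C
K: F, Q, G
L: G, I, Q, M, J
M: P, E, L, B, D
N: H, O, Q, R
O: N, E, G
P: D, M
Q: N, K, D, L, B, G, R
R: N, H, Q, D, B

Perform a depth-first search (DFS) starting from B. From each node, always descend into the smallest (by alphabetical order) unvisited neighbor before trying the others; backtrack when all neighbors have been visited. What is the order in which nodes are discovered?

B A J C D M E I F K G L Q N H R O P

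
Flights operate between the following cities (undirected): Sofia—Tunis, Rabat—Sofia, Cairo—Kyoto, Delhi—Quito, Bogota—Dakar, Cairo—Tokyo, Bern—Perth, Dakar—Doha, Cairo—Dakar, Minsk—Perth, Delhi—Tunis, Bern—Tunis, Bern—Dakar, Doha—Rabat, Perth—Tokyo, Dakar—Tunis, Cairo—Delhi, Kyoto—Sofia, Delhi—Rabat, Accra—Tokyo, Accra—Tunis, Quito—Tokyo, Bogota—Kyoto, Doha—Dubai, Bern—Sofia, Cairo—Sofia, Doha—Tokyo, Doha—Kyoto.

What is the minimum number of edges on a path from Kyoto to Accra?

Level 0: Kyoto
Level 1: Bogota, Cairo, Doha, Sofia
Level 2: Bern, Dakar, Delhi, Dubai, Rabat, Tokyo, Tunis
Level 3: Accra, Perth, Quito
Level 4: Minsk
Accra first appears at level 3.

3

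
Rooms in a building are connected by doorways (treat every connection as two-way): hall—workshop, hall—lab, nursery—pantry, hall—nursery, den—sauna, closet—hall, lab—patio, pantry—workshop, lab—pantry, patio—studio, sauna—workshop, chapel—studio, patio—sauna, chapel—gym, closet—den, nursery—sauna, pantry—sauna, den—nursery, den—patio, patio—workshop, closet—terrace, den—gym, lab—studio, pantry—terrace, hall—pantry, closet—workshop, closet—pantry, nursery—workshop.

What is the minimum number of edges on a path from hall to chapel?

3

Level 0: hall
Level 1: closet, lab, nursery, pantry, workshop
Level 2: den, patio, sauna, studio, terrace
Level 3: chapel, gym
chapel first appears at level 3.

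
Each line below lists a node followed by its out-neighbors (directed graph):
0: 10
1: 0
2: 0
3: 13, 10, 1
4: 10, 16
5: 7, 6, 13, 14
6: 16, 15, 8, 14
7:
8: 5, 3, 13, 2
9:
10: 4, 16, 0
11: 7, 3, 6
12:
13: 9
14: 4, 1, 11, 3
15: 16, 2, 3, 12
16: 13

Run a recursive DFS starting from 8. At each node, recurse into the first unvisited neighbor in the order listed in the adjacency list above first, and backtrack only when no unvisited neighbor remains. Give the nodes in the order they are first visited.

8 5 7 6 16 13 9 15 2 0 10 4 3 1 12 14 11

Visit 8
8 → 5
5 → 7
5 → 6
6 → 16
16 → 13
13 → 9
6 → 15
15 → 2
2 → 0
0 → 10
10 → 4
15 → 3
3 → 1
15 → 12
6 → 14
14 → 11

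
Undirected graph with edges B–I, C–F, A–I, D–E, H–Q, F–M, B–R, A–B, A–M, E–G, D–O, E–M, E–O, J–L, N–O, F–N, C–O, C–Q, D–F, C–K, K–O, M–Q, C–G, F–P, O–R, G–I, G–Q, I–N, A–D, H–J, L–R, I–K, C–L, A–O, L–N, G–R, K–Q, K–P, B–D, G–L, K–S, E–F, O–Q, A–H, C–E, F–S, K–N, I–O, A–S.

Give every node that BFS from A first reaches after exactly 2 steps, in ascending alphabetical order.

Level 0: A
Level 1: B, D, H, I, M, O, S
Level 2: C, E, F, G, J, K, N, Q, R
Level 3: L, P

C, E, F, G, J, K, N, Q, R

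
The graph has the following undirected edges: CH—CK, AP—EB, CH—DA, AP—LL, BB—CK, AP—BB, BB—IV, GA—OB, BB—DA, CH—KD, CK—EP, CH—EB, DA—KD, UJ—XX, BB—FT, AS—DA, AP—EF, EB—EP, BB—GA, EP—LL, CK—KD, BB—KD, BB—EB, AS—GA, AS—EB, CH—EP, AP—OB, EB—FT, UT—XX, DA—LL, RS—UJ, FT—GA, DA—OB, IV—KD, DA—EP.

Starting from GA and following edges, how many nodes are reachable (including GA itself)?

BFS from GA visits: GA, AS, BB, FT, OB, DA, EB, AP, CK, IV, KD, CH, EP, LL, EF
Reachable nodes: 15 of 19 total.

15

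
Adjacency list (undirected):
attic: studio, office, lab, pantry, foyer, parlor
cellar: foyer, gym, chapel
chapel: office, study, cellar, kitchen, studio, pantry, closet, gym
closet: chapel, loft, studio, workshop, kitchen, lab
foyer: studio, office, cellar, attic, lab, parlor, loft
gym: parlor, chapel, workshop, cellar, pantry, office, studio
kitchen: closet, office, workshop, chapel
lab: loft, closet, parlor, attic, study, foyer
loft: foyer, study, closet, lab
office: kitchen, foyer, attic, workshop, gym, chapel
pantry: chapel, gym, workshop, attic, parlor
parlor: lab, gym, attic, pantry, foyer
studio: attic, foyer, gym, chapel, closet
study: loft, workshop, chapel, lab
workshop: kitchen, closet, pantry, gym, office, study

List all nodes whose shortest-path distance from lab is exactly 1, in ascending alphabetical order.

attic, closet, foyer, loft, parlor, study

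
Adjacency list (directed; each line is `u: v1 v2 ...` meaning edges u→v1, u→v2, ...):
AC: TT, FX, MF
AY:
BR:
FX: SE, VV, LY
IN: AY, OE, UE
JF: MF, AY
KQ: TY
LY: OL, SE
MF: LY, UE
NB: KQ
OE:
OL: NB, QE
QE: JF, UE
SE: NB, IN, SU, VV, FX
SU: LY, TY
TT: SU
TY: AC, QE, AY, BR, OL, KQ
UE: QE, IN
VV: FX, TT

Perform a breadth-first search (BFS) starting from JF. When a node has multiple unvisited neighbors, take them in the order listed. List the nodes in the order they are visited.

Visit JF; enqueue MF, AY → queue [MF, AY]
Visit MF; enqueue LY, UE → queue [AY, LY, UE]
Visit AY → queue [LY, UE]
Visit LY; enqueue OL, SE → queue [UE, OL, SE]
Visit UE; enqueue QE, IN → queue [OL, SE, QE, IN]
Visit OL; enqueue NB → queue [SE, QE, IN, NB]
Visit SE; enqueue SU, VV, FX → queue [QE, IN, NB, SU, VV, FX]
Visit QE → queue [IN, NB, SU, VV, FX]
Visit IN; enqueue OE → queue [NB, SU, VV, FX, OE]
Visit NB; enqueue KQ → queue [SU, VV, FX, OE, KQ]
Visit SU; enqueue TY → queue [VV, FX, OE, KQ, TY]
Visit VV; enqueue TT → queue [FX, OE, KQ, TY, TT]
Visit FX → queue [OE, KQ, TY, TT]
Visit OE → queue [KQ, TY, TT]
Visit KQ → queue [TY, TT]
Visit TY; enqueue AC, BR → queue [TT, AC, BR]
Visit TT → queue [AC, BR]
Visit AC → queue [BR]
Visit BR → queue []

JF -> MF -> AY -> LY -> UE -> OL -> SE -> QE -> IN -> NB -> SU -> VV -> FX -> OE -> KQ -> TY -> TT -> AC -> BR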